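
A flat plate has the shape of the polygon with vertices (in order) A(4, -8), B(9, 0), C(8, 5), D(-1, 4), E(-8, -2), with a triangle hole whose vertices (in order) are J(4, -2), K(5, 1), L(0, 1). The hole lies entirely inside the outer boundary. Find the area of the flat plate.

122.5

Outer boundary:
Apply the shoelace formula: 2A = Σ (x_i·y_{i+1} − x_{i+1}·y_i), indices taken mod 5.
Cross-terms: 72, 45, 37, 34, 72  ⇒  Σ = 260
Area = |Σ|/2 = 130.
Hole:
Cross-terms: 14, 5, -4  ⇒  Σ = 15
Area = |Σ|/2 = 7.5.
Net area = 130 − 7.5 = 122.5.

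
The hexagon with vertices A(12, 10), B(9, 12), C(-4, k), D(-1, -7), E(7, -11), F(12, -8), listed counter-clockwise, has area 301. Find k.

Write out the shoelace sum; only the two edges meeting at C involve k:
2·Area = [(9·k − (-4)·12) + ((-4)·(-7) − (-1)·k)] + 406
       = 10·k + 482 = 602
⇒ k = 12.

12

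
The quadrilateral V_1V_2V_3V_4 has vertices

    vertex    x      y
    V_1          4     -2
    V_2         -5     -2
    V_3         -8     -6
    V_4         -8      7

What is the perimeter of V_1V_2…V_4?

42

|V_1V_2| = √((-9)² + (0)²) = √81 = 9
|V_2V_3| = √((-3)² + (-4)²) = √25 = 5
|V_3V_4| = √((0)² + (13)²) = √169 = 13
|V_4V_1| = √((12)² + (-9)²) = √225 = 15
Perimeter = 9 + 5 + 13 + 15 = 42.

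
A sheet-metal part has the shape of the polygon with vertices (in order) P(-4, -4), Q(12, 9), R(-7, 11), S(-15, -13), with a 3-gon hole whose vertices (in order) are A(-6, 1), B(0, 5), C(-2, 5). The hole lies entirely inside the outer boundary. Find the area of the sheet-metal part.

Outer boundary:
Apply the surveyor's formula: 2A = Σ (x_i·y_{i+1} − x_{i+1}·y_i), indices taken mod 4.
Cross-terms: 12, 195, 256, 8  ⇒  Σ = 471
Area = |Σ|/2 = 235.5.
Hole:
Apply the surveyor's formula: 2A = Σ (x_i·y_{i+1} − x_{i+1}·y_i), indices taken mod 3.
A→B: (-6)(5) − (0)(1) = -30
B→C: (0)(5) − (-2)(5) = 10
C→A: (-2)(1) − (-6)(5) = 28
Σ = 8
Area = |Σ|/2 = 4.
Net area = 235.5 − 4 = 231.5.

231.5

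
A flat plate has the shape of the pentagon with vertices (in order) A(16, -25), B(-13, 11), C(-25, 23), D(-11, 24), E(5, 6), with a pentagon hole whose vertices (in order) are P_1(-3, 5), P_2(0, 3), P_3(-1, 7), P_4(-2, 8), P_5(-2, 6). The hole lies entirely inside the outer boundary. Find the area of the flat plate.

457.5

Outer boundary:
Cross-terms: -149, -24, -347, -186, -221  ⇒  Σ = -927
Area = |Σ|/2 = 463.5.
Hole:
Apply the surveyor's formula: 2A = Σ (x_i·y_{i+1} − x_{i+1}·y_i), indices taken mod 5.
Σ = (-9) + (3) + (6) + (4) + (8) = 12
Area = |Σ|/2 = 6.
Net area = 463.5 − 6 = 457.5.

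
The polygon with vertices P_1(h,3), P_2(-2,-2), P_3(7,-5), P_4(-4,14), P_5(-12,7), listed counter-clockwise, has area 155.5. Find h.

Write out the shoelace sum; only the two edges meeting at P_1 involve h:
2·Area = [((-12)·3 − h·7) + (h·(-2) − (-2)·3)] + 242
       = -9·h + 212 = 311
⇒ h = -11.

-11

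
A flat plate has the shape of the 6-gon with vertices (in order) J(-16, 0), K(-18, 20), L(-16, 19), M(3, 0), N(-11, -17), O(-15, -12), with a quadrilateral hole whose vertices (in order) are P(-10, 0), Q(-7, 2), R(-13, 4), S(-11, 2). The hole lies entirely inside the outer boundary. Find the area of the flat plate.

374.5

Outer boundary:
Apply the surveyor's formula: 2A = Σ (x_i·y_{i+1} − x_{i+1}·y_i), indices taken mod 6.
Σ = (-320) + (-22) + (-57) + (-51) + (-123) + (-192) = -765
Area = |Σ|/2 = 382.5.
Hole:
Apply the shoelace formula: 2A = Σ (x_i·y_{i+1} − x_{i+1}·y_i), indices taken mod 4.
Cross-terms: -20, -2, 18, 20  ⇒  Σ = 16
Area = |Σ|/2 = 8.
Net area = 382.5 − 8 = 374.5.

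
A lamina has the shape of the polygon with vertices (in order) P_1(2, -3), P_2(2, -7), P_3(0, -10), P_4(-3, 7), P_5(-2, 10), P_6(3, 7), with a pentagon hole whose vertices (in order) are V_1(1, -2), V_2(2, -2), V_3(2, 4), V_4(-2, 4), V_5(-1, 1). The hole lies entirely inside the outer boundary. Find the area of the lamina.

Outer boundary:
Apply Gauss's area formula: 2A = Σ (x_i·y_{i+1} − x_{i+1}·y_i), indices taken mod 6.
P_1→P_2: (2)(-7) − (2)(-3) = -8
P_2→P_3: (2)(-10) − (0)(-7) = -20
P_3→P_4: (0)(7) − (-3)(-10) = -30
P_4→P_5: (-3)(10) − (-2)(7) = -16
P_5→P_6: (-2)(7) − (3)(10) = -44
P_6→P_1: (3)(-3) − (2)(7) = -23
Σ = -141
Area = |Σ|/2 = 70.5.
Hole:
Apply the surveyor's formula: 2A = Σ (x_i·y_{i+1} − x_{i+1}·y_i), indices taken mod 5.
Cross-terms: 2, 12, 16, 2, 1  ⇒  Σ = 33
Area = |Σ|/2 = 16.5.
Net area = 70.5 − 16.5 = 54.

54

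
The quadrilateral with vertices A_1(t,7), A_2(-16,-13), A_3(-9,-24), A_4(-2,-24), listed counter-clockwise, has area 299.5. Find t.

The doubled signed area Σ (x_i y_{i+1} − x_{i+1} y_i) is linear in t.
With t=0 it equals 533; the coefficient of t is 11 (from the two edges through A_1).
So 11·t + 533 = 2·299.5 = 599 ⇒ t = 6.

6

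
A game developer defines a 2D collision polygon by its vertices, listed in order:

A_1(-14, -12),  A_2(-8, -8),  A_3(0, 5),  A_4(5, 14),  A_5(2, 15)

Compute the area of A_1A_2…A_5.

92

Cross-terms: 16, -40, -25, 47, 186  ⇒  Σ = 184
Area = |Σ|/2 = 92.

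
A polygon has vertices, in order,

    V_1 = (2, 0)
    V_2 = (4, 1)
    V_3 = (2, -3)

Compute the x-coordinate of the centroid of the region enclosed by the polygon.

8/3

Apply the surveyor's formula. First the cross-terms c_i = x_i·y_{i+1} − x_{i+1}·y_i:
  2, -14, 6  ⇒  2A = -6, A = -3.
Then Σ (x_i + x_{i+1})·c_i = -48, so x̄ = -48 / (6·(-3)) = 8/3.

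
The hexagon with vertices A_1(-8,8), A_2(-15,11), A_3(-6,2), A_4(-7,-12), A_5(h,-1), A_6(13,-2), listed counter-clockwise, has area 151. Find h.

Write out the shoelace sum; only the two edges meeting at A_5 involve h:
2·Area = [((-7)·(-1) − h·(-12)) + (h·(-2) − 13·(-1))] + 242
       = 10·h + 262 = 302
⇒ h = 4.

4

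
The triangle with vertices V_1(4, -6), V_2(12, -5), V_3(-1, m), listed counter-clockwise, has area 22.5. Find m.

-1

Write out the shoelace sum; only the two edges meeting at V_3 involve m:
2·Area = [(12·m − (-1)·(-5)) + ((-1)·(-6) − 4·m)] + 52
       = 8·m + 53 = 45
⇒ m = -1.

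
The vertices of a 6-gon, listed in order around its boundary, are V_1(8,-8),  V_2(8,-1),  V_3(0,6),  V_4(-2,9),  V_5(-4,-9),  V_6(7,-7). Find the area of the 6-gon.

130.5

Apply the surveyor's formula: 2A = Σ (x_i·y_{i+1} − x_{i+1}·y_i), indices taken mod 6.
Cross-terms: 56, 48, 12, 54, 91, 0  ⇒  Σ = 261
Area = |Σ|/2 = 130.5.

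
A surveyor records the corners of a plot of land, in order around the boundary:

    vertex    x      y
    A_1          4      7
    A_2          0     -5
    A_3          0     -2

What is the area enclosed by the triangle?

Apply the surveyor's formula: 2A = Σ (x_i·y_{i+1} − x_{i+1}·y_i), indices taken mod 3.
A_1→A_2: (4)(-5) − (0)(7) = -20
A_2→A_3: (0)(-2) − (0)(-5) = 0
A_3→A_1: (0)(7) − (4)(-2) = 8
Σ = -12
Area = |Σ|/2 = 6.

6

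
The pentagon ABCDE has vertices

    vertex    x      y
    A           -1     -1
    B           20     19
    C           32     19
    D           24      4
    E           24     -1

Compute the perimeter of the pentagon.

|AB| = √((21)² + (20)²) = √841 = 29
|BC| = √((12)² + (0)²) = √144 = 12
|CD| = √((-8)² + (-15)²) = √289 = 17
|DE| = √((0)² + (-5)²) = √25 = 5
|EA| = √((-25)² + (0)²) = √625 = 25
Perimeter = 29 + 12 + 17 + 5 + 25 = 88.

88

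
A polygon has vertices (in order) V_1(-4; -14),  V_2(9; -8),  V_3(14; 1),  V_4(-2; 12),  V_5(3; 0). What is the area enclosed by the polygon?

185.5

V_1→V_2: (-4)(-8) − (9)(-14) = 158
V_2→V_3: (9)(1) − (14)(-8) = 121
V_3→V_4: (14)(12) − (-2)(1) = 170
V_4→V_5: (-2)(0) − (3)(12) = -36
V_5→V_1: (3)(-14) − (-4)(0) = -42
Σ = 371
Area = |Σ|/2 = 185.5.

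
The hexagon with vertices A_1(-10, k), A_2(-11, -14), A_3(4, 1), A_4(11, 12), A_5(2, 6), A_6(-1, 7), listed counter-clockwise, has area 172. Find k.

The doubled signed area Σ (x_i y_{i+1} − x_{i+1} y_i) is linear in k.
With k=0 it equals 354; the coefficient of k is 10 (from the two edges through A_1).
So 10·k + 354 = 2·172 = 344 ⇒ k = -1.

-1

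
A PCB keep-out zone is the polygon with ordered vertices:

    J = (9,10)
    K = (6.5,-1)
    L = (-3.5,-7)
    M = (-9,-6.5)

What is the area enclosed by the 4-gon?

97.375

Apply the shoelace formula: 2A = Σ (x_i·y_{i+1} − x_{i+1}·y_i), indices taken mod 4.
J→K: (9)(-1) − (6.5)(10) = -74
K→L: (6.5)(-7) − (-3.5)(-1) = -49
L→M: (-3.5)(-6.5) − (-9)(-7) = -40.25
M→J: (-9)(10) − (9)(-6.5) = -31.5
Σ = -194.75
Area = |Σ|/2 = 97.375.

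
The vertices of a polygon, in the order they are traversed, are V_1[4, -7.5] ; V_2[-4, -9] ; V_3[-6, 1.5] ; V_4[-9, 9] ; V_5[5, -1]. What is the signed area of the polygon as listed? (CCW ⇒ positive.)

Apply Gauss's area formula: 2A = Σ (x_i·y_{i+1} − x_{i+1}·y_i), indices taken mod 5.
V_1→V_2: (4)(-9) − (-4)(-7.5) = -66
V_2→V_3: (-4)(1.5) − (-6)(-9) = -60
V_3→V_4: (-6)(9) − (-9)(1.5) = -40.5
V_4→V_5: (-9)(-1) − (5)(9) = -36
V_5→V_1: (5)(-7.5) − (4)(-1) = -33.5
Σ = -236
Signed area = Σ/2 = -118 (negative ⇒ clockwise traversal).

-118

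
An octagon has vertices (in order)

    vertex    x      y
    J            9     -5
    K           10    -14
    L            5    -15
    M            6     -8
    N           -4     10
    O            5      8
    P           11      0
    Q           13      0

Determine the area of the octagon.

Apply the shoelace formula: 2A = Σ (x_i·y_{i+1} − x_{i+1}·y_i), indices taken mod 8.
Σ = (-76) + (-80) + (50) + (28) + (-82) + (-88) + (0) + (-65) = -313
Area = |Σ|/2 = 156.5.

156.5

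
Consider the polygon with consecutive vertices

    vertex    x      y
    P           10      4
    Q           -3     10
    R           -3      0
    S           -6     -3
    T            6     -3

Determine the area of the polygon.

Cross-terms: 112, 30, 9, 36, 54  ⇒  Σ = 241
Area = |Σ|/2 = 120.5.

120.5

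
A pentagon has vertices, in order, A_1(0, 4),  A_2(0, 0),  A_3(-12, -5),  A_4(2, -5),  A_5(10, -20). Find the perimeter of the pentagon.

|A_1A_2| = √((0)² + (-4)²) = √16 = 4
|A_2A_3| = √((-12)² + (-5)²) = √169 = 13
|A_3A_4| = √((14)² + (0)²) = √196 = 14
|A_4A_5| = √((8)² + (-15)²) = √289 = 17
|A_5A_1| = √((-10)² + (24)²) = √676 = 26
Perimeter = 4 + 13 + 14 + 17 + 26 = 74.

74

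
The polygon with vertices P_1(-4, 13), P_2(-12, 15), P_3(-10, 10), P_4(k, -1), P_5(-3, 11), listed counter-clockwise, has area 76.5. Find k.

The doubled signed area Σ (x_i y_{i+1} − x_{i+1} y_i) is linear in k.
With k=0 it equals 138; the coefficient of k is 1 (from the two edges through P_4).
So 1·k + 138 = 2·76.5 = 153 ⇒ k = 15.

15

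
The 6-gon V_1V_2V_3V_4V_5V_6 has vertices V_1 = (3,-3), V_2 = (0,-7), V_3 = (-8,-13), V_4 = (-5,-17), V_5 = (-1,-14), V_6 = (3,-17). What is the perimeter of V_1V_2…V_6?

|V_1V_2| = √((-3)² + (-4)²) = √25 = 5
|V_2V_3| = √((-8)² + (-6)²) = √100 = 10
|V_3V_4| = √((3)² + (-4)²) = √25 = 5
|V_4V_5| = √((4)² + (3)²) = √25 = 5
|V_5V_6| = √((4)² + (-3)²) = √25 = 5
|V_6V_1| = √((0)² + (14)²) = √196 = 14
Perimeter = 5 + 10 + 5 + 5 + 5 + 14 = 44.

44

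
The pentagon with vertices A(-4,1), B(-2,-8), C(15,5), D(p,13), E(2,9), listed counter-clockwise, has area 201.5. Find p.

The doubled signed area Σ (x_i y_{i+1} − x_{i+1} y_i) is linear in p.
With p=0 it equals 351; the coefficient of p is 4 (from the two edges through D).
So 4·p + 351 = 2·201.5 = 403 ⇒ p = 13.

13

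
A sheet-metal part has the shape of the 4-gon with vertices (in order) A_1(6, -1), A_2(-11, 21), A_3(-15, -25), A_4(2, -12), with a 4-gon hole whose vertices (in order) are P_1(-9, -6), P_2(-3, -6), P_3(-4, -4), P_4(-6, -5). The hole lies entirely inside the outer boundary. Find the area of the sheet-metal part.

Outer boundary:
Apply Gauss's area formula: 2A = Σ (x_i·y_{i+1} − x_{i+1}·y_i), indices taken mod 4.
Cross-terms: 115, 590, 230, 70  ⇒  Σ = 1005
Area = |Σ|/2 = 502.5.
Hole:
Σ = (36) + (-12) + (-4) + (-9) = 11
Area = |Σ|/2 = 5.5.
Net area = 502.5 − 5.5 = 497.

497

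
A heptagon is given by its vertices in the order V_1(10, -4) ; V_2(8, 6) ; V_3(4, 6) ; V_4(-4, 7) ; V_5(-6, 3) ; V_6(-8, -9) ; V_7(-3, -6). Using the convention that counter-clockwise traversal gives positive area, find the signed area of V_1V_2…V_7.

184.5

V_1→V_2: (10)(6) − (8)(-4) = 92
V_2→V_3: (8)(6) − (4)(6) = 24
V_3→V_4: (4)(7) − (-4)(6) = 52
V_4→V_5: (-4)(3) − (-6)(7) = 30
V_5→V_6: (-6)(-9) − (-8)(3) = 78
V_6→V_7: (-8)(-6) − (-3)(-9) = 21
V_7→V_1: (-3)(-4) − (10)(-6) = 72
Σ = 369
Signed area = Σ/2 = 184.5 (positive ⇒ counter-clockwise traversal).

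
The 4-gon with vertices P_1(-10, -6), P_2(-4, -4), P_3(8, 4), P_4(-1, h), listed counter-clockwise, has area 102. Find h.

The doubled signed area Σ (x_i y_{i+1} − x_{i+1} y_i) is linear in h.
With h=0 it equals 42; the coefficient of h is 18 (from the two edges through P_4).
So 18·h + 42 = 2·102 = 204 ⇒ h = 9.

9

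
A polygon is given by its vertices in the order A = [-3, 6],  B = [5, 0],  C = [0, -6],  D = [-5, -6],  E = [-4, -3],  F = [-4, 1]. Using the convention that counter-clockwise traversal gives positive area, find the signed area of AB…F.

A→B: (-3)(0) − (5)(6) = -30
B→C: (5)(-6) − (0)(0) = -30
C→D: (0)(-6) − (-5)(-6) = -30
D→E: (-5)(-3) − (-4)(-6) = -9
E→F: (-4)(1) − (-4)(-3) = -16
F→A: (-4)(6) − (-3)(1) = -21
Σ = -136
Signed area = Σ/2 = -68 (negative ⇒ clockwise traversal).

-68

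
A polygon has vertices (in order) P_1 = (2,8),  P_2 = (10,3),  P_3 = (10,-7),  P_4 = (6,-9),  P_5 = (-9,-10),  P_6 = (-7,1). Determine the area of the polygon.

Apply the surveyor's formula: 2A = Σ (x_i·y_{i+1} − x_{i+1}·y_i), indices taken mod 6.
Σ = (-74) + (-100) + (-48) + (-141) + (-79) + (-58) = -500
Area = |Σ|/2 = 250.

250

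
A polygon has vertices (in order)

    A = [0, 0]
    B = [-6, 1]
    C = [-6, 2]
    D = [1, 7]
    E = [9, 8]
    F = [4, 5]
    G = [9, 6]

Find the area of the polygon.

56.5

Apply the shoelace (surveyor's) formula: 2A = Σ (x_i·y_{i+1} − x_{i+1}·y_i), indices taken mod 7.
Σ = (0) + (-6) + (-44) + (-55) + (13) + (-21) + (0) = -113
Area = |Σ|/2 = 56.5.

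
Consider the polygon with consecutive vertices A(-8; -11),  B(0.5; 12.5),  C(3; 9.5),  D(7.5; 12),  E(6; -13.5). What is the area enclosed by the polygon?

Apply the surveyor's formula: 2A = Σ (x_i·y_{i+1} − x_{i+1}·y_i), indices taken mod 5.
Σ = (-94.5) + (-32.75) + (-35.25) + (-173.25) + (-174) = -509.75
Area = |Σ|/2 = 254.875.

254.875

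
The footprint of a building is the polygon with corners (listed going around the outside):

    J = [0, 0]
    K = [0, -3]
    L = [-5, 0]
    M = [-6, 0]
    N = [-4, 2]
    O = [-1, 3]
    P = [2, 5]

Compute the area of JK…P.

Apply the surveyor's formula: 2A = Σ (x_i·y_{i+1} − x_{i+1}·y_i), indices taken mod 7.
Σ = (0) + (-15) + (0) + (-12) + (-10) + (-11) + (0) = -48
Area = |Σ|/2 = 24.

24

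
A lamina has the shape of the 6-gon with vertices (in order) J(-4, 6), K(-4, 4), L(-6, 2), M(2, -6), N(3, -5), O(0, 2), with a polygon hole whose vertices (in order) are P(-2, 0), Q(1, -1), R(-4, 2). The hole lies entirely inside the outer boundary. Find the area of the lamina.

Outer boundary:
J→K: (-4)(4) − (-4)(6) = 8
K→L: (-4)(2) − (-6)(4) = 16
L→M: (-6)(-6) − (2)(2) = 32
M→N: (2)(-5) − (3)(-6) = 8
N→O: (3)(2) − (0)(-5) = 6
O→J: (0)(6) − (-4)(2) = 8
Σ = 78
Area = |Σ|/2 = 39.
Hole:
Apply Gauss's area formula: 2A = Σ (x_i·y_{i+1} − x_{i+1}·y_i), indices taken mod 3.
Σ = (2) + (-2) + (4) = 4
Area = |Σ|/2 = 2.
Net area = 39 − 2 = 37.

37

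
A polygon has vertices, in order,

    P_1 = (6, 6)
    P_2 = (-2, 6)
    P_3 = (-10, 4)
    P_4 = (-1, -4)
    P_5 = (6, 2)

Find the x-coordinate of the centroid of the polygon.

-259/285

Apply the shoelace formula. First the cross-terms c_i = x_i·y_{i+1} − x_{i+1}·y_i:
  48, 52, 44, 22, 24  ⇒  2A = 190, A = 95.
Then Σ (x_i + x_{i+1})·c_i = -518, so x̄ = -518 / (6·95) = -259/285.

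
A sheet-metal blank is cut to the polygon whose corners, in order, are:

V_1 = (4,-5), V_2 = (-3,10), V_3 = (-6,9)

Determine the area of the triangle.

26

Apply Gauss's area formula: 2A = Σ (x_i·y_{i+1} − x_{i+1}·y_i), indices taken mod 3.
V_1→V_2: (4)(10) − (-3)(-5) = 25
V_2→V_3: (-3)(9) − (-6)(10) = 33
V_3→V_1: (-6)(-5) − (4)(9) = -6
Σ = 52
Area = |Σ|/2 = 26.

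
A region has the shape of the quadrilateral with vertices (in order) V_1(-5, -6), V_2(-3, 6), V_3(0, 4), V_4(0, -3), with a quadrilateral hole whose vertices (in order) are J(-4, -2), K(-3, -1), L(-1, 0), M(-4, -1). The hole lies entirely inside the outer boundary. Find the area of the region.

Outer boundary:
Apply the shoelace (surveyor's) formula: 2A = Σ (x_i·y_{i+1} − x_{i+1}·y_i), indices taken mod 4.
Σ = (-48) + (-12) + (0) + (-15) = -75
Area = |Σ|/2 = 37.5.
Hole:
Apply Gauss's area formula: 2A = Σ (x_i·y_{i+1} − x_{i+1}·y_i), indices taken mod 4.
Σ = (-2) + (-1) + (1) + (4) = 2
Area = |Σ|/2 = 1.
Net area = 37.5 − 1 = 36.5.

36.5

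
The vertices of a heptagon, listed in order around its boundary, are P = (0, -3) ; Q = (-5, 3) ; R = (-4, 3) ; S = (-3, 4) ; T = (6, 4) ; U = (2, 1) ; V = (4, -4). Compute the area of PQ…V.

Apply Gauss's area formula: 2A = Σ (x_i·y_{i+1} − x_{i+1}·y_i), indices taken mod 7.
Cross-terms: -15, -3, -7, -36, -2, -12, -12  ⇒  Σ = -87
Area = |Σ|/2 = 43.5.

43.5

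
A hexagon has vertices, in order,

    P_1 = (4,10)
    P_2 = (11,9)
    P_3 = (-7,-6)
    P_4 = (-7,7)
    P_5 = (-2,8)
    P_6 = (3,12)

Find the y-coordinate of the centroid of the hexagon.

Apply the shoelace (surveyor's) formula. First the cross-terms c_i = x_i·y_{i+1} − x_{i+1}·y_i:
  -74, -3, -91, -42, -48, -18  ⇒  2A = -276, A = -138.
Then Σ (y_i + y_{i+1})·c_i = -3492, so ȳ = -3492 / (6·(-138)) = 97/23.

97/23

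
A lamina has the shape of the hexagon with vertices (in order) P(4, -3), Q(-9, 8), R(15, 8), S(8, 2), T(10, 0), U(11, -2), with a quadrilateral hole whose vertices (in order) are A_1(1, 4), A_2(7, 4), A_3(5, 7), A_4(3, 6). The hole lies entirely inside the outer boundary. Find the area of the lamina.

Outer boundary:
Apply Gauss's area formula: 2A = Σ (x_i·y_{i+1} − x_{i+1}·y_i), indices taken mod 6.
Σ = (5) + (-192) + (-34) + (-20) + (-20) + (-25) = -286
Area = |Σ|/2 = 143.
Hole:
Apply Gauss's area formula: 2A = Σ (x_i·y_{i+1} − x_{i+1}·y_i), indices taken mod 4.
Σ = (-24) + (29) + (9) + (6) = 20
Area = |Σ|/2 = 10.
Net area = 143 − 10 = 133.

133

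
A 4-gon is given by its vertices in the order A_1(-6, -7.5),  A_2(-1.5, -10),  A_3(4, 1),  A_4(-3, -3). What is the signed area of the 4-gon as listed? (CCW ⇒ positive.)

Σ = (48.75) + (38.5) + (-9) + (4.5) = 82.75
Signed area = Σ/2 = 41.375 (positive ⇒ counter-clockwise traversal).

41.375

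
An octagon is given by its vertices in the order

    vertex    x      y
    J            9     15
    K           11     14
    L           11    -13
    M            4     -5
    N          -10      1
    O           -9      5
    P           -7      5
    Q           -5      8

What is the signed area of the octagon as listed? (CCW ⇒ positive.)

-307

Apply the shoelace formula: 2A = Σ (x_i·y_{i+1} − x_{i+1}·y_i), indices taken mod 8.
Cross-terms: -39, -297, -3, -46, -41, -10, -31, -147  ⇒  Σ = -614
Signed area = Σ/2 = -307 (negative ⇒ clockwise traversal).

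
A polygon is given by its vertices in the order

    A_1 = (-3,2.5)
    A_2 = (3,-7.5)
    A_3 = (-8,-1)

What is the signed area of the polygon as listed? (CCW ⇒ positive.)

-35.5

Apply the shoelace formula: 2A = Σ (x_i·y_{i+1} − x_{i+1}·y_i), indices taken mod 3.
Cross-terms: 15, -63, -23  ⇒  Σ = -71
Signed area = Σ/2 = -35.5 (negative ⇒ clockwise traversal).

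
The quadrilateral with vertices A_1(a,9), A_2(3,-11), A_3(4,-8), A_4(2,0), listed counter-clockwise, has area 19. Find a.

The doubled signed area Σ (x_i y_{i+1} − x_{i+1} y_i) is linear in a.
With a=0 it equals 27; the coefficient of a is -11 (from the two edges through A_1).
So -11·a + 27 = 2·19 = 38 ⇒ a = -1.

-1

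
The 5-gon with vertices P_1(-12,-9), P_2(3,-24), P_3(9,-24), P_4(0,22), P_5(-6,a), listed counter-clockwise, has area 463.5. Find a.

7

The doubled signed area Σ (x_i y_{i+1} − x_{i+1} y_i) is linear in a.
With a=0 it equals 843; the coefficient of a is 12 (from the two edges through P_5).
So 12·a + 843 = 2·463.5 = 927 ⇒ a = 7.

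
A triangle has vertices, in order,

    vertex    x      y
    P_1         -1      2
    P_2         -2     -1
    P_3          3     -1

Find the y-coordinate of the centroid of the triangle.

Apply the shoelace (surveyor's) formula. First the cross-terms c_i = x_i·y_{i+1} − x_{i+1}·y_i:
  5, 5, 5  ⇒  2A = 15, A = 7.5.
Then Σ (y_i + y_{i+1})·c_i = 0, so ȳ = 0 / (6·7.5) = 0.

0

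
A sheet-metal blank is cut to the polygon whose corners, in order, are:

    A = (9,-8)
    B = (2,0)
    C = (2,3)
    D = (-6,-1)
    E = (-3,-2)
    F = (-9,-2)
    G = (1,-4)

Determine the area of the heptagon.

50.5

Apply the shoelace formula: 2A = Σ (x_i·y_{i+1} − x_{i+1}·y_i), indices taken mod 7.
A→B: (9)(0) − (2)(-8) = 16
B→C: (2)(3) − (2)(0) = 6
C→D: (2)(-1) − (-6)(3) = 16
D→E: (-6)(-2) − (-3)(-1) = 9
E→F: (-3)(-2) − (-9)(-2) = -12
F→G: (-9)(-4) − (1)(-2) = 38
G→A: (1)(-8) − (9)(-4) = 28
Σ = 101
Area = |Σ|/2 = 50.5.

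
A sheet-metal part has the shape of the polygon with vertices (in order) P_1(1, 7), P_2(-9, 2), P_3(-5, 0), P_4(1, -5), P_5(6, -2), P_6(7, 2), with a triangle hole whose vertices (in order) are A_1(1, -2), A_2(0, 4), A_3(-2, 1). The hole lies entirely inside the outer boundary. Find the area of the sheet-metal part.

93

Outer boundary:
P_1→P_2: (1)(2) − (-9)(7) = 65
P_2→P_3: (-9)(0) − (-5)(2) = 10
P_3→P_4: (-5)(-5) − (1)(0) = 25
P_4→P_5: (1)(-2) − (6)(-5) = 28
P_5→P_6: (6)(2) − (7)(-2) = 26
P_6→P_1: (7)(7) − (1)(2) = 47
Σ = 201
Area = |Σ|/2 = 100.5.
Hole:
Cross-terms: 4, 8, 3  ⇒  Σ = 15
Area = |Σ|/2 = 7.5.
Net area = 100.5 − 7.5 = 93.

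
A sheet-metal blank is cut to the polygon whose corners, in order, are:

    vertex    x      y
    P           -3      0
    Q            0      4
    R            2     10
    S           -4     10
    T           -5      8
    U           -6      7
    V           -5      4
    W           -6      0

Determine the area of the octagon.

Apply the shoelace formula: 2A = Σ (x_i·y_{i+1} − x_{i+1}·y_i), indices taken mod 8.
Cross-terms: -12, -8, 60, 18, 13, 11, 24, 0  ⇒  Σ = 106
Area = |Σ|/2 = 53.

53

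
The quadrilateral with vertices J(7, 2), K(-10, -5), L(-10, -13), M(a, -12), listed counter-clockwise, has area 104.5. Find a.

-4

The doubled signed area Σ (x_i y_{i+1} − x_{i+1} y_i) is linear in a.
With a=0 it equals 269; the coefficient of a is 15 (from the two edges through M).
So 15·a + 269 = 2·104.5 = 209 ⇒ a = -4.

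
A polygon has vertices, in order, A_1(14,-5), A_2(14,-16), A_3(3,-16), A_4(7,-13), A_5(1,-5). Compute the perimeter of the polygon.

|A_1A_2| = √((0)² + (-11)²) = √121 = 11
|A_2A_3| = √((-11)² + (0)²) = √121 = 11
|A_3A_4| = √((4)² + (3)²) = √25 = 5
|A_4A_5| = √((-6)² + (8)²) = √100 = 10
|A_5A_1| = √((13)² + (0)²) = √169 = 13
Perimeter = 11 + 11 + 5 + 10 + 13 = 50.

50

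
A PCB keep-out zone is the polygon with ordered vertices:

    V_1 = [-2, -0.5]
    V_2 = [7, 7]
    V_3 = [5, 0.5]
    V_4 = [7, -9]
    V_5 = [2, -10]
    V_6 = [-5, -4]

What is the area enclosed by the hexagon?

Σ = (-10.5) + (-31.5) + (-48.5) + (-52) + (-58) + (-5.5) = -206
Area = |Σ|/2 = 103.

103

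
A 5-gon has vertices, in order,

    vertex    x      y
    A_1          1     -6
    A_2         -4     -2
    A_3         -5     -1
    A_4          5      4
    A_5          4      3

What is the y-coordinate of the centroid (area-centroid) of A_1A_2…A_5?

-17/15

Apply the shoelace formula. First the cross-terms c_i = x_i·y_{i+1} − x_{i+1}·y_i:
  -26, -6, -15, -1, -27  ⇒  2A = -75, A = -37.5.
Then Σ (y_i + y_{i+1})·c_i = 255, so ȳ = 255 / (6·(-37.5)) = -17/15.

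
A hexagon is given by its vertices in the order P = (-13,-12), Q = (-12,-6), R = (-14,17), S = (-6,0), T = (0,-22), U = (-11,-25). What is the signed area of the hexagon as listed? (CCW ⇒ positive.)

-277.5

Apply Gauss's area formula: 2A = Σ (x_i·y_{i+1} − x_{i+1}·y_i), indices taken mod 6.
Σ = (-66) + (-288) + (102) + (132) + (-242) + (-193) = -555
Signed area = Σ/2 = -277.5 (negative ⇒ clockwise traversal).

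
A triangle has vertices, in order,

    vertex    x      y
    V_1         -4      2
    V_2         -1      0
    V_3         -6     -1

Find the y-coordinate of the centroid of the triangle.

1/3

Apply the shoelace (surveyor's) formula. First the cross-terms c_i = x_i·y_{i+1} − x_{i+1}·y_i:
  2, 1, -16  ⇒  2A = -13, A = -6.5.
Then Σ (y_i + y_{i+1})·c_i = -13, so ȳ = -13 / (6·(-6.5)) = 1/3.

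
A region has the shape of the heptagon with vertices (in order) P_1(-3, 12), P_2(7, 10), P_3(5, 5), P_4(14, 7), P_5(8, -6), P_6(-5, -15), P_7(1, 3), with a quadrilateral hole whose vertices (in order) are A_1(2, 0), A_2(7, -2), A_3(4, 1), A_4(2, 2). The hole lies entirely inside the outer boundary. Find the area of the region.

Outer boundary:
P_1→P_2: (-3)(10) − (7)(12) = -114
P_2→P_3: (7)(5) − (5)(10) = -15
P_3→P_4: (5)(7) − (14)(5) = -35
P_4→P_5: (14)(-6) − (8)(7) = -140
P_5→P_6: (8)(-15) − (-5)(-6) = -150
P_6→P_7: (-5)(3) − (1)(-15) = 0
P_7→P_1: (1)(12) − (-3)(3) = 21
Σ = -433
Area = |Σ|/2 = 216.5.
Hole:
Σ = (-4) + (15) + (6) + (-4) = 13
Area = |Σ|/2 = 6.5.
Net area = 216.5 − 6.5 = 210.

210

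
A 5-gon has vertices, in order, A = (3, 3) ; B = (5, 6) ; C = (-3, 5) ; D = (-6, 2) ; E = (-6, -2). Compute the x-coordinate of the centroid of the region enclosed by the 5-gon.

Apply the surveyor's formula. First the cross-terms c_i = x_i·y_{i+1} − x_{i+1}·y_i:
  3, 43, 24, 24, -12  ⇒  2A = 82, A = 41.
Then Σ (x_i + x_{i+1})·c_i = -358, so x̄ = -358 / (6·41) = -179/123.

-179/123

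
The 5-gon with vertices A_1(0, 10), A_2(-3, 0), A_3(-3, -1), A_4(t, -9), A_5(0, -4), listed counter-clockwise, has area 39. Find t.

-6

Write out the shoelace sum; only the two edges meeting at A_4 involve t:
2·Area = [((-3)·(-9) − t·(-1)) + (t·(-4) − 0·(-9))] + 33
       = -3·t + 60 = 78
⇒ t = -6.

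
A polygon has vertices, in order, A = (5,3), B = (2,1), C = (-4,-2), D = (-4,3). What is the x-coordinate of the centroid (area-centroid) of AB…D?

-0.875

Apply the surveyor's formula. First the cross-terms c_i = x_i·y_{i+1} − x_{i+1}·y_i:
  -1, 0, -20, -27  ⇒  2A = -48, A = -24.
Then Σ (x_i + x_{i+1})·c_i = 126, so x̄ = 126 / (6·(-24)) = -0.875.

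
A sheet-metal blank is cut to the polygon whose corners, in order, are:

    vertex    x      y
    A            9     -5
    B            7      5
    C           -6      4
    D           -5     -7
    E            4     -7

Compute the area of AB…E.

153

Cross-terms: 80, 58, 62, 63, 43  ⇒  Σ = 306
Area = |Σ|/2 = 153.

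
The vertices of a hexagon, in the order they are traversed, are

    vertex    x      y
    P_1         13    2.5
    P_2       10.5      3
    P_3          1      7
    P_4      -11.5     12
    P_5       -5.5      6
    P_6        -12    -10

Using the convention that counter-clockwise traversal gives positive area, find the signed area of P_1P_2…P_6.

199.875

Apply the shoelace formula: 2A = Σ (x_i·y_{i+1} − x_{i+1}·y_i), indices taken mod 6.
Σ = (12.75) + (70.5) + (92.5) + (-3) + (127) + (100) = 399.75
Signed area = Σ/2 = 199.875 (positive ⇒ counter-clockwise traversal).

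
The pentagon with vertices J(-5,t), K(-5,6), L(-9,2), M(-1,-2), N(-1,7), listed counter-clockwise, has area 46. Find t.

Write out the shoelace sum; only the two edges meeting at J involve t:
2·Area = [((-1)·t − (-5)·7) + ((-5)·6 − (-5)·t)] + 55
       = 4·t + 60 = 92
⇒ t = 8.

8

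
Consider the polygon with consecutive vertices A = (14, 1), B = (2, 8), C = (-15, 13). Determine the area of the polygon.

29.5

Apply the shoelace formula: 2A = Σ (x_i·y_{i+1} − x_{i+1}·y_i), indices taken mod 3.
Σ = (110) + (146) + (-197) = 59
Area = |Σ|/2 = 29.5.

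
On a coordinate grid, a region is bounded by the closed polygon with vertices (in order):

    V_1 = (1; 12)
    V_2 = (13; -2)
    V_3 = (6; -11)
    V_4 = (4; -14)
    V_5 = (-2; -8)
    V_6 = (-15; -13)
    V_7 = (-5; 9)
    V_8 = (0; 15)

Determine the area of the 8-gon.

Apply the surveyor's formula: 2A = Σ (x_i·y_{i+1} − x_{i+1}·y_i), indices taken mod 8.
Σ = (-158) + (-131) + (-40) + (-60) + (-94) + (-200) + (-75) + (-15) = -773
Area = |Σ|/2 = 386.5.

386.5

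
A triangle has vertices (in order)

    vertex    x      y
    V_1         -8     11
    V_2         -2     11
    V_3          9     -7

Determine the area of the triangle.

Apply the surveyor's formula: 2A = Σ (x_i·y_{i+1} − x_{i+1}·y_i), indices taken mod 3.
Σ = (-66) + (-85) + (43) = -108
Area = |Σ|/2 = 54.

54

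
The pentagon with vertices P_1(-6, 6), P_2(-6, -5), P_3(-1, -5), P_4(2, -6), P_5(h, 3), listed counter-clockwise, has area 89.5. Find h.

Write out the shoelace sum; only the two edges meeting at P_5 involve h:
2·Area = [(2·3 − h·(-6)) + (h·6 − (-6)·3)] + 107
       = 12·h + 131 = 179
⇒ h = 4.

4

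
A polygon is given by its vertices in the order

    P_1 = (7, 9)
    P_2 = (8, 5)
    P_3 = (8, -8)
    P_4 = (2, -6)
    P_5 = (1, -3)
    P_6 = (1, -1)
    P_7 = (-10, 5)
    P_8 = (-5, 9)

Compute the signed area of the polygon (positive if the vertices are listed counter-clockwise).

-174.5

Apply the shoelace (surveyor's) formula: 2A = Σ (x_i·y_{i+1} − x_{i+1}·y_i), indices taken mod 8.
Cross-terms: -37, -104, -32, 0, 2, -5, -65, -108  ⇒  Σ = -349
Signed area = Σ/2 = -174.5 (negative ⇒ clockwise traversal).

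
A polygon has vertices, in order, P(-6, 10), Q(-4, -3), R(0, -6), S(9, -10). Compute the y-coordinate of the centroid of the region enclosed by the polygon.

-337/249

Apply Gauss's area formula. First the cross-terms c_i = x_i·y_{i+1} − x_{i+1}·y_i:
  58, 24, 54, 30  ⇒  2A = 166, A = 83.
Then Σ (y_i + y_{i+1})·c_i = -674, so ȳ = -674 / (6·83) = -337/249.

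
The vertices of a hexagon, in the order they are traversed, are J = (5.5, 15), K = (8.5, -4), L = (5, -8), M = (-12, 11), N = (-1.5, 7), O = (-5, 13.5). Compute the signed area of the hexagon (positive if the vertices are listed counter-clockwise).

Apply the shoelace (surveyor's) formula: 2A = Σ (x_i·y_{i+1} − x_{i+1}·y_i), indices taken mod 6.
Σ = (-149.5) + (-48) + (-41) + (-67.5) + (14.75) + (-149.25) = -440.5
Signed area = Σ/2 = -220.25 (negative ⇒ clockwise traversal).

-220.25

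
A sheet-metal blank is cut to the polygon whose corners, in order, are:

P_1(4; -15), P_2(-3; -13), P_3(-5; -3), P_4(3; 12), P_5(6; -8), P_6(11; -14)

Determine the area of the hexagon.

Apply the shoelace (surveyor's) formula: 2A = Σ (x_i·y_{i+1} − x_{i+1}·y_i), indices taken mod 6.
Σ = (-97) + (-56) + (-51) + (-96) + (4) + (-109) = -405
Area = |Σ|/2 = 202.5.

202.5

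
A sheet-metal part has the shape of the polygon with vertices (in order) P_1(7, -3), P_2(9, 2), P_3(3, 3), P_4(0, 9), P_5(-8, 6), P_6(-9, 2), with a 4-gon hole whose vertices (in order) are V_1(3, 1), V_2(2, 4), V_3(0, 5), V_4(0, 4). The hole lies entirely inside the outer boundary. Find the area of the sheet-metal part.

102

Outer boundary:
Apply Gauss's area formula: 2A = Σ (x_i·y_{i+1} − x_{i+1}·y_i), indices taken mod 6.
P_1→P_2: (7)(2) − (9)(-3) = 41
P_2→P_3: (9)(3) − (3)(2) = 21
P_3→P_4: (3)(9) − (0)(3) = 27
P_4→P_5: (0)(6) − (-8)(9) = 72
P_5→P_6: (-8)(2) − (-9)(6) = 38
P_6→P_1: (-9)(-3) − (7)(2) = 13
Σ = 212
Area = |Σ|/2 = 106.
Hole:
Apply the shoelace (surveyor's) formula: 2A = Σ (x_i·y_{i+1} − x_{i+1}·y_i), indices taken mod 4.
Σ = (10) + (10) + (0) + (-12) = 8
Area = |Σ|/2 = 4.
Net area = 106 − 4 = 102.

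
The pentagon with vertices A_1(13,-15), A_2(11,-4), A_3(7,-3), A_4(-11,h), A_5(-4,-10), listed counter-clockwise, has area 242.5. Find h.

Write out the shoelace sum; only the two edges meeting at A_4 involve h:
2·Area = [(7·h − (-11)·(-3)) + ((-11)·(-10) − (-4)·h)] + 298
       = 11·h + 375 = 485
⇒ h = 10.

10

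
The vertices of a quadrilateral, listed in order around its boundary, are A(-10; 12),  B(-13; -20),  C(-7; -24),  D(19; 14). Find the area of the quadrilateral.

Cross-terms: 356, 172, 358, 368  ⇒  Σ = 1254
Area = |Σ|/2 = 627.

627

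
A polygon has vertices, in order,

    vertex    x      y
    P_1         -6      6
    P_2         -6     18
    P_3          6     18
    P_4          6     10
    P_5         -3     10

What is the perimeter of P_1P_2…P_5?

46

|P_1P_2| = √((0)² + (12)²) = √144 = 12
|P_2P_3| = √((12)² + (0)²) = √144 = 12
|P_3P_4| = √((0)² + (-8)²) = √64 = 8
|P_4P_5| = √((-9)² + (0)²) = √81 = 9
|P_5P_1| = √((-3)² + (-4)²) = √25 = 5
Perimeter = 12 + 12 + 8 + 9 + 5 = 46.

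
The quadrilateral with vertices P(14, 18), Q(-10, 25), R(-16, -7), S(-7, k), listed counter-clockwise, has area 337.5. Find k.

Write out the shoelace sum; only the two edges meeting at S involve k:
2·Area = [((-16)·k − (-7)·(-7)) + ((-7)·18 − 14·k)] + 1000
       = -30·k + 825 = 675
⇒ k = 5.

5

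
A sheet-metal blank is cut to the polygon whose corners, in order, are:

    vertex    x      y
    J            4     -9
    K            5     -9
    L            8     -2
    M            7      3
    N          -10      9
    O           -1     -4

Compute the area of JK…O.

138

Apply the surveyor's formula: 2A = Σ (x_i·y_{i+1} − x_{i+1}·y_i), indices taken mod 6.
J→K: (4)(-9) − (5)(-9) = 9
K→L: (5)(-2) − (8)(-9) = 62
L→M: (8)(3) − (7)(-2) = 38
M→N: (7)(9) − (-10)(3) = 93
N→O: (-10)(-4) − (-1)(9) = 49
O→J: (-1)(-9) − (4)(-4) = 25
Σ = 276
Area = |Σ|/2 = 138.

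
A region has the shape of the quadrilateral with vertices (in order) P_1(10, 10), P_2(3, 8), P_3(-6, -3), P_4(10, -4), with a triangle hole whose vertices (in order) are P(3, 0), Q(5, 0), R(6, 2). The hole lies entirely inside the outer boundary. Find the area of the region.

Outer boundary:
Apply the surveyor's formula: 2A = Σ (x_i·y_{i+1} − x_{i+1}·y_i), indices taken mod 4.
Cross-terms: 50, 39, 54, 140  ⇒  Σ = 283
Area = |Σ|/2 = 141.5.
Hole:
Apply Gauss's area formula: 2A = Σ (x_i·y_{i+1} − x_{i+1}·y_i), indices taken mod 3.
P→Q: (3)(0) − (5)(0) = 0
Q→R: (5)(2) − (6)(0) = 10
R→P: (6)(0) − (3)(2) = -6
Σ = 4
Area = |Σ|/2 = 2.
Net area = 141.5 − 2 = 139.5.

139.5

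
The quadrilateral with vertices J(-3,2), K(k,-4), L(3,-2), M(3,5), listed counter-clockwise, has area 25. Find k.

4

Write out the shoelace sum; only the two edges meeting at K involve k:
2·Area = [((-3)·(-4) − k·2) + (k·(-2) − 3·(-4))] + 42
       = -4·k + 66 = 50
⇒ k = 4.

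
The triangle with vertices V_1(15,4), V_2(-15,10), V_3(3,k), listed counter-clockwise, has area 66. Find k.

2

The doubled signed area Σ (x_i y_{i+1} − x_{i+1} y_i) is linear in k.
With k=0 it equals 192; the coefficient of k is -30 (from the two edges through V_3).
So -30·k + 192 = 2·66 = 132 ⇒ k = 2.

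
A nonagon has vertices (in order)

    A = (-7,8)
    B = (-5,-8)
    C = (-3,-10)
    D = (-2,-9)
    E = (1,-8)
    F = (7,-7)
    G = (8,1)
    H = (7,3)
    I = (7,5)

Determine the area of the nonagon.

Cross-terms: 96, 26, 7, 25, 49, 63, 17, 14, 91  ⇒  Σ = 388
Area = |Σ|/2 = 194.

194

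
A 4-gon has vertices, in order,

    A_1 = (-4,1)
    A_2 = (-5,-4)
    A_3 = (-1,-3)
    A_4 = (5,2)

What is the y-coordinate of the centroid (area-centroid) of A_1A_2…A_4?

Apply the shoelace (surveyor's) formula. First the cross-terms c_i = x_i·y_{i+1} − x_{i+1}·y_i:
  21, 11, 13, 13  ⇒  2A = 58, A = 29.
Then Σ (y_i + y_{i+1})·c_i = -114, so ȳ = -114 / (6·29) = -19/29.

-19/29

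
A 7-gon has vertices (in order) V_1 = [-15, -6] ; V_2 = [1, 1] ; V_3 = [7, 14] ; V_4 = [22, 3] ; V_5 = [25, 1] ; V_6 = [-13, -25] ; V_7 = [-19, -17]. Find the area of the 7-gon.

Σ = (-9) + (7) + (-287) + (-53) + (-612) + (-254) + (-141) = -1349
Area = |Σ|/2 = 674.5.

674.5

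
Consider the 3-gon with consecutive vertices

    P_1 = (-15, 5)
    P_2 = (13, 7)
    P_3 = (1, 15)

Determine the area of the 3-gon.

Apply the shoelace formula: 2A = Σ (x_i·y_{i+1} − x_{i+1}·y_i), indices taken mod 3.
Cross-terms: -170, 188, 230  ⇒  Σ = 248
Area = |Σ|/2 = 124.

124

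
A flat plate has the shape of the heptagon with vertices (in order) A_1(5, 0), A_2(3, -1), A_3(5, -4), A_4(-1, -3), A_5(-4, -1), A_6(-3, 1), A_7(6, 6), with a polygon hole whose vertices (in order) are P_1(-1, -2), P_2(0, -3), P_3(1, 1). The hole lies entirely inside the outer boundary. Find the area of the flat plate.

Outer boundary:
Apply the shoelace (surveyor's) formula: 2A = Σ (x_i·y_{i+1} − x_{i+1}·y_i), indices taken mod 7.
Cross-terms: -5, -7, -19, -11, -7, -24, -30  ⇒  Σ = -103
Area = |Σ|/2 = 51.5.
Hole:
Apply Gauss's area formula: 2A = Σ (x_i·y_{i+1} − x_{i+1}·y_i), indices taken mod 3.
Σ = (3) + (3) + (-1) = 5
Area = |Σ|/2 = 2.5.
Net area = 51.5 − 2.5 = 49.

49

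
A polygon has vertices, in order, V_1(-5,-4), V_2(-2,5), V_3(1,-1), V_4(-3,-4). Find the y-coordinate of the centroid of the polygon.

-6/17

Apply Gauss's area formula. First the cross-terms c_i = x_i·y_{i+1} − x_{i+1}·y_i:
  -33, -3, -7, -8  ⇒  2A = -51, A = -25.5.
Then Σ (y_i + y_{i+1})·c_i = 54, so ȳ = 54 / (6·(-25.5)) = -6/17.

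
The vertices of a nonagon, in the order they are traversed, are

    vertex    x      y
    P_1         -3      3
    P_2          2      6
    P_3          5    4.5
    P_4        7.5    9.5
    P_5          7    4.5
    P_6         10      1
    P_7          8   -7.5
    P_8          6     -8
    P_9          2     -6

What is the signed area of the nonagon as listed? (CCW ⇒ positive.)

-118

Apply the surveyor's formula: 2A = Σ (x_i·y_{i+1} − x_{i+1}·y_i), indices taken mod 9.
P_1→P_2: (-3)(6) − (2)(3) = -24
P_2→P_3: (2)(4.5) − (5)(6) = -21
P_3→P_4: (5)(9.5) − (7.5)(4.5) = 13.75
P_4→P_5: (7.5)(4.5) − (7)(9.5) = -32.75
P_5→P_6: (7)(1) − (10)(4.5) = -38
P_6→P_7: (10)(-7.5) − (8)(1) = -83
P_7→P_8: (8)(-8) − (6)(-7.5) = -19
P_8→P_9: (6)(-6) − (2)(-8) = -20
P_9→P_1: (2)(3) − (-3)(-6) = -12
Σ = -236
Signed area = Σ/2 = -118 (negative ⇒ clockwise traversal).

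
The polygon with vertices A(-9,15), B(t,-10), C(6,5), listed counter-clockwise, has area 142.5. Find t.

0

Write out the shoelace sum; only the two edges meeting at B involve t:
2·Area = [((-9)·(-10) − t·15) + (t·5 − 6·(-10))] + 135
       = -10·t + 285 = 285
⇒ t = 0.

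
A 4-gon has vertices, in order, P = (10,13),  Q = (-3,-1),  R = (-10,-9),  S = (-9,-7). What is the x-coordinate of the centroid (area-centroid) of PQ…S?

-4

Apply Gauss's area formula. First the cross-terms c_i = x_i·y_{i+1} − x_{i+1}·y_i:
  29, 17, -11, -47  ⇒  2A = -12, A = -6.
Then Σ (x_i + x_{i+1})·c_i = 144, so x̄ = 144 / (6·(-6)) = -4.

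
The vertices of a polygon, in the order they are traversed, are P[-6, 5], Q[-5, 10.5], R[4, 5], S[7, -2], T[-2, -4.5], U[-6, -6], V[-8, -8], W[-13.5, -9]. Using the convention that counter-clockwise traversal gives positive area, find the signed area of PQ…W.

-178

Apply the shoelace formula: 2A = Σ (x_i·y_{i+1} − x_{i+1}·y_i), indices taken mod 8.
Cross-terms: -38, -67, -43, -35.5, -15, 0, -36, -121.5  ⇒  Σ = -356
Signed area = Σ/2 = -178 (negative ⇒ clockwise traversal).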